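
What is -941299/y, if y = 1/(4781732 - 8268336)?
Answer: 3281936858596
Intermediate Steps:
y = -1/3486604 (y = 1/(-3486604) = -1/3486604 ≈ -2.8681e-7)
-941299/y = -941299/(-1/3486604) = -941299*(-3486604) = 3281936858596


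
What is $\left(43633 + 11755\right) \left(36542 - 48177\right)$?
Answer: $-644439380$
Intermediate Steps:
$\left(43633 + 11755\right) \left(36542 - 48177\right) = 55388 \left(-11635\right) = -644439380$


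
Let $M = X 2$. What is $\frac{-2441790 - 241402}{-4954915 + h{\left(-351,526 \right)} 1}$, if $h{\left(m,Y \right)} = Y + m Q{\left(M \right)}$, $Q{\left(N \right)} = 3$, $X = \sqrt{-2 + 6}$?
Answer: $\frac{9004}{16629} \approx 0.54146$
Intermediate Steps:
$X = 2$ ($X = \sqrt{4} = 2$)
$M = 4$ ($M = 2 \cdot 2 = 4$)
$h{\left(m,Y \right)} = Y + 3 m$ ($h{\left(m,Y \right)} = Y + m 3 = Y + 3 m$)
$\frac{-2441790 - 241402}{-4954915 + h{\left(-351,526 \right)} 1} = \frac{-2441790 - 241402}{-4954915 + \left(526 + 3 \left(-351\right)\right) 1} = - \frac{2683192}{-4954915 + \left(526 - 1053\right) 1} = - \frac{2683192}{-4954915 - 527} = - \frac{2683192}{-4955442} = \left(-2683192\right) \left(- \frac{1}{4955442}\right) = \frac{9004}{16629}$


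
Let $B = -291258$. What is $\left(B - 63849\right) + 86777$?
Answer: $-268330$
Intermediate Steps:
$\left(B - 63849\right) + 86777 = \left(-291258 - 63849\right) + 86777 = -355107 + 86777 = -268330$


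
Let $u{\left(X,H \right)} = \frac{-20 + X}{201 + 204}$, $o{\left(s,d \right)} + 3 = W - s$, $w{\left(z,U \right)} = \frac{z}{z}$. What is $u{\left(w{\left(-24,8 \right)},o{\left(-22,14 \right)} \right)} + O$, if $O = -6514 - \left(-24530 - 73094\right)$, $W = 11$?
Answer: $\frac{36899531}{405} \approx 91110.0$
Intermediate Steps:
$w{\left(z,U \right)} = 1$
$o{\left(s,d \right)} = 8 - s$ ($o{\left(s,d \right)} = -3 - \left(-11 + s\right) = 8 - s$)
$u{\left(X,H \right)} = - \frac{4}{81} + \frac{X}{405}$ ($u{\left(X,H \right)} = \frac{-20 + X}{405} = \left(-20 + X\right) \frac{1}{405} = - \frac{4}{81} + \frac{X}{405}$)
$O = 91110$ ($O = -6514 - \left(-24530 - 73094\right) = -6514 - -97624 = -6514 + 97624 = 91110$)
$u{\left(w{\left(-24,8 \right)},o{\left(-22,14 \right)} \right)} + O = \left(- \frac{4}{81} + \frac{1}{405} \cdot 1\right) + 91110 = \left(- \frac{4}{81} + \frac{1}{405}\right) + 91110 = - \frac{19}{405} + 91110 = \frac{36899531}{405}$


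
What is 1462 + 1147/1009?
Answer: 1476305/1009 ≈ 1463.1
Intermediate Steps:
1462 + 1147/1009 = 1476305/1009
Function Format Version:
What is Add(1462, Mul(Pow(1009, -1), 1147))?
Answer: Rational(1476305, 1009) ≈ 1463.1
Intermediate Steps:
Add(1462, Mul(Pow(1009, -1), 1147)) = Add(1462, Mul(Rational(1, 1009), 1147)) = Add(1462, Rational(1147, 1009)) = Rational(1476305, 1009)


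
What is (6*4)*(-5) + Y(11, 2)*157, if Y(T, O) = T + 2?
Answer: 1921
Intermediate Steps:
Y(T, O) = 2 + T
(6*4)*(-5) + Y(11, 2)*157 = (6*4)*(-5) + (2 + 11)*157 = 24*(-5) + 13*157 = -120 + 2041 = 1921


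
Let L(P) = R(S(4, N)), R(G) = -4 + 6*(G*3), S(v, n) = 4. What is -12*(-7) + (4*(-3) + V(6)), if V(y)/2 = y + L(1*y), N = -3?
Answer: 220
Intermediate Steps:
R(G) = -4 + 18*G (R(G) = -4 + 6*(3*G) = -4 + 18*G)
L(P) = 68 (L(P) = -4 + 18*4 = -4 + 72 = 68)
V(y) = 136 + 2*y (V(y) = 2*(y + 68) = 2*(68 + y) = 136 + 2*y)
-12*(-7) + (4*(-3) + V(6)) = -12*(-7) + (4*(-3) + (136 + 2*6)) = 84 + (-12 + (136 + 12)) = 84 + (-12 + 148) = 84 + 136 = 220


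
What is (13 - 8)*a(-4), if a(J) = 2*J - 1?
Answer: -45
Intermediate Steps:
a(J) = -1 + 2*J
(13 - 8)*a(-4) = (13 - 8)*(-1 + 2*(-4)) = 5*(-1 - 8) = 5*(-9) = -45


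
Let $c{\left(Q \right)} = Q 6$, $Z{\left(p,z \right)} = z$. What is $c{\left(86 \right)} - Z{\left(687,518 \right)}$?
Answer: $-2$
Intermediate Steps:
$c{\left(Q \right)} = 6 Q$
$c{\left(86 \right)} - Z{\left(687,518 \right)} = 6 \cdot 86 - 518 = 516 - 518 = -2$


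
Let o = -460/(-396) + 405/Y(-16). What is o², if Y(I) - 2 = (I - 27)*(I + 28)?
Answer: 361570225/2589384996 ≈ 0.13964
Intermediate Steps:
Y(I) = 2 + (-27 + I)*(28 + I) (Y(I) = 2 + (I - 27)*(I + 28) = 2 + (-27 + I)*(28 + I))
o = 19015/50886 (o = -460/(-396) + 405/(-754 - 16 + (-16)²) = -460*(-1/396) + 405/(-754 - 16 + 256) = 115/99 + 405/(-514) = 115/99 + 405*(-1/514) = 115/99 - 405/514 = 19015/50886 ≈ 0.37368)
o² = (19015/50886)² = 361570225/2589384996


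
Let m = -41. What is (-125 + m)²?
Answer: 27556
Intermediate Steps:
(-125 + m)² = (-125 - 41)² = (-166)² = 27556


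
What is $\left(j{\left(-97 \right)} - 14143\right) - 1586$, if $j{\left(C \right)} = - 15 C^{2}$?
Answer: $-156864$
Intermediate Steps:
$\left(j{\left(-97 \right)} - 14143\right) - 1586 = \left(- 15 \left(-97\right)^{2} - 14143\right) - 1586 = \left(\left(-15\right) 9409 - 14143\right) - 1586 = \left(-141135 - 14143\right) - 1586 = -155278 - 1586 = -156864$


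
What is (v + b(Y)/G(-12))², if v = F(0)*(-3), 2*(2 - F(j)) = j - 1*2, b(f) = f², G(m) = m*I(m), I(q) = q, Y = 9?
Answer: 18225/256 ≈ 71.191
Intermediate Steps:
G(m) = m² (G(m) = m*m = m²)
F(j) = 3 - j/2 (F(j) = 2 - (j - 1*2)/2 = 2 - (j - 2)/2 = 2 - (-2 + j)/2 = 2 + (1 - j/2) = 3 - j/2)
v = -9 (v = (3 - ½*0)*(-3) = (3 + 0)*(-3) = 3*(-3) = -9)
(v + b(Y)/G(-12))² = (-9 + 9²/((-12)²))² = (-9 + 81/144)² = (-9 + 81*(1/144))² = (-9 + 9/16)² = (-135/16)² = 18225/256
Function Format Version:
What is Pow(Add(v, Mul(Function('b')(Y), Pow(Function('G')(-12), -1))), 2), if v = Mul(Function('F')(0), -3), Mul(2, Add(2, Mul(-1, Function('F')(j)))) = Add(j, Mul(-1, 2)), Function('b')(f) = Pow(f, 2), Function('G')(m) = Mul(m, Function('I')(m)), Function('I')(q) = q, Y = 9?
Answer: Rational(18225, 256) ≈ 71.191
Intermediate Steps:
Function('G')(m) = Pow(m, 2) (Function('G')(m) = Mul(m, m) = Pow(m, 2))
Function('F')(j) = Add(3, Mul(Rational(-1, 2), j)) (Function('F')(j) = Add(2, Mul(Rational(-1, 2), Add(j, Mul(-1, 2)))) = Add(2, Mul(Rational(-1, 2), Add(j, -2))) = Add(2, Mul(Rational(-1, 2), Add(-2, j))) = Add(2, Add(1, Mul(Rational(-1, 2), j))) = Add(3, Mul(Rational(-1, 2), j)))
v = -9 (v = Mul(Add(3, Mul(Rational(-1, 2), 0)), -3) = Mul(Add(3, 0), -3) = Mul(3, -3) = -9)
Pow(Add(v, Mul(Function('b')(Y), Pow(Function('G')(-12), -1))), 2) = Pow(Add(-9, Mul(Pow(9, 2), Pow(Pow(-12, 2), -1))), 2) = Pow(Add(-9, Mul(81, Pow(144, -1))), 2) = Pow(Add(-9, Mul(81, Rational(1, 144))), 2) = Pow(Add(-9, Rational(9, 16)), 2) = Pow(Rational(-135, 16), 2) = Rational(18225, 256)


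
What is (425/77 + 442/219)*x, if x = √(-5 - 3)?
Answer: 254218*I*√2/16863 ≈ 21.32*I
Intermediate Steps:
x = 2*I*√2 (x = √(-8) = 2*I*√2 ≈ 2.8284*I)
(425/77 + 442/219)*x = (425/77 + 442/219)*(2*I*√2) = 127109*(2*I*√2)/16863 = 254218*I*√2/16863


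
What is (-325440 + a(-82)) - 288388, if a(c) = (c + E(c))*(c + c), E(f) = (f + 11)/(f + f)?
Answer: -600451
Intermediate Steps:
E(f) = (11 + f)/(2*f) (E(f) = (11 + f)/((2*f)) = (11 + f)*(1/(2*f)) = (11 + f)/(2*f))
a(c) = 2*c*(c + (11 + c)/(2*c)) (a(c) = (c + (11 + c)/(2*c))*(c + c) = (c + (11 + c)/(2*c))*(2*c) = 2*c*(c + (11 + c)/(2*c)))
(-325440 + a(-82)) - 288388 = (-325440 + (11 - 82 + 2*(-82)**2)) - 288388 = (-325440 + (11 - 82 + 2*6724)) - 288388 = (-325440 + (11 - 82 + 13448)) - 288388 = (-325440 + 13377) - 288388 = -312063 - 288388 = -600451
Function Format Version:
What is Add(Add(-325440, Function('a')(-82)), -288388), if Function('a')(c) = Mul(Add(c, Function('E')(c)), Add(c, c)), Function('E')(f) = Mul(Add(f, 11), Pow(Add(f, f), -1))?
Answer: -600451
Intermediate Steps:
Function('E')(f) = Mul(Rational(1, 2), Pow(f, -1), Add(11, f)) (Function('E')(f) = Mul(Add(11, f), Pow(Mul(2, f), -1)) = Mul(Add(11, f), Mul(Rational(1, 2), Pow(f, -1))) = Mul(Rational(1, 2), Pow(f, -1), Add(11, f)))
Function('a')(c) = Mul(2, c, Add(c, Mul(Rational(1, 2), Pow(c, -1), Add(11, c)))) (Function('a')(c) = Mul(Add(c, Mul(Rational(1, 2), Pow(c, -1), Add(11, c))), Add(c, c)) = Mul(Add(c, Mul(Rational(1, 2), Pow(c, -1), Add(11, c))), Mul(2, c)) = Mul(2, c, Add(c, Mul(Rational(1, 2), Pow(c, -1), Add(11, c)))))
Add(Add(-325440, Function('a')(-82)), -288388) = Add(Add(-325440, Add(11, -82, Mul(2, Pow(-82, 2)))), -288388) = Add(Add(-325440, Add(11, -82, Mul(2, 6724))), -288388) = Add(Add(-325440, Add(11, -82, 13448)), -288388) = Add(Add(-325440, 13377), -288388) = Add(-312063, -288388) = -600451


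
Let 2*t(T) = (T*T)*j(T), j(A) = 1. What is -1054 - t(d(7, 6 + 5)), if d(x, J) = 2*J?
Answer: -1296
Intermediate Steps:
t(T) = T**2/2 (t(T) = ((T*T)*1)/2 = (T**2*1)/2 = T**2/2)
-1054 - t(d(7, 6 + 5)) = -1054 - (2*(6 + 5))**2/2 = -1054 - (2*11)**2/2 = -1054 - 22**2/2 = -1054 - 484/2 = -1054 - 1*242 = -1054 - 242 = -1296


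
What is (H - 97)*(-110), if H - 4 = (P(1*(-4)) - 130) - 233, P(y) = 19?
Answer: 48070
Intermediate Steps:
H = -340 (H = 4 + ((19 - 130) - 233) = 4 + (-111 - 233) = 4 - 344 = -340)
(H - 97)*(-110) = (-340 - 97)*(-110) = -437*(-110) = 48070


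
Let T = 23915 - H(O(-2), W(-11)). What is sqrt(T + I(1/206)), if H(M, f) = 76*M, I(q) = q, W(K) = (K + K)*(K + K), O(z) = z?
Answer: 3*sqrt(113478602)/206 ≈ 155.14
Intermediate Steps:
W(K) = 4*K**2 (W(K) = (2*K)*(2*K) = 4*K**2)
T = 24067 (T = 23915 - 76*(-2) = 23915 - 1*(-152) = 23915 + 152 = 24067)
sqrt(T + I(1/206)) = sqrt(24067 + 1/206) = sqrt(4957803/206) = 3*sqrt(113478602)/206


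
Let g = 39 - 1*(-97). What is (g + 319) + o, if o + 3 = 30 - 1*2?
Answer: 480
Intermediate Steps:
o = 25 (o = -3 + (30 - 1*2) = -3 + (30 - 2) = -3 + 28 = 25)
g = 136 (g = 39 + 97 = 136)
(g + 319) + o = (136 + 319) + 25 = 455 + 25 = 480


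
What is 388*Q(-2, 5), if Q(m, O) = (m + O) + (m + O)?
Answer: 2328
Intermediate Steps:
Q(m, O) = 2*O + 2*m (Q(m, O) = (O + m) + (O + m) = 2*O + 2*m)
388*Q(-2, 5) = 388*(2*5 + 2*(-2)) = 388*(10 - 4) = 388*6 = 2328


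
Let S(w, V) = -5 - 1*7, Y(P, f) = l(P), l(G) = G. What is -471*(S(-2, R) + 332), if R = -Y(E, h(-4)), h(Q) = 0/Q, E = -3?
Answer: -150720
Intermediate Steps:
h(Q) = 0
Y(P, f) = P
R = 3 (R = -1*(-3) = 3)
S(w, V) = -12 (S(w, V) = -5 - 7 = -12)
-471*(S(-2, R) + 332) = -471*(-12 + 332) = -471*320 = -150720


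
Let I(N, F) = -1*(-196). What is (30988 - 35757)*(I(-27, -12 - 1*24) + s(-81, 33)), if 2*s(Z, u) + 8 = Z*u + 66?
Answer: 10601487/2 ≈ 5.3007e+6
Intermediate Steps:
s(Z, u) = 29 + Z*u/2 (s(Z, u) = -4 + (Z*u + 66)/2 = -4 + (66 + Z*u)/2 = -4 + (33 + Z*u/2) = 29 + Z*u/2)
I(N, F) = 196
(30988 - 35757)*(I(-27, -12 - 1*24) + s(-81, 33)) = (30988 - 35757)*(196 + (29 + (1/2)*(-81)*33)) = -4769*(196 + (29 - 2673/2)) = -4769*(196 - 2615/2) = -4769*(-2223/2) = 10601487/2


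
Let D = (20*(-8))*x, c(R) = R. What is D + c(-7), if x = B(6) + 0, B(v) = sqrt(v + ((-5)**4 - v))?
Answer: -4007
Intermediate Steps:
B(v) = 25 (B(v) = sqrt(v + (625 - v)) = sqrt(625) = 25)
x = 25 (x = 25 + 0 = 25)
D = -4000 (D = (20*(-8))*25 = -160*25 = -4000)
D + c(-7) = -4000 - 7 = -4007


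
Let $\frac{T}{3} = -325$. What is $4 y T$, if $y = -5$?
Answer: $19500$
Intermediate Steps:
$T = -975$ ($T = 3 \left(-325\right) = -975$)
$4 y T = 4 \left(-5\right) \left(-975\right) = \left(-20\right) \left(-975\right) = 19500$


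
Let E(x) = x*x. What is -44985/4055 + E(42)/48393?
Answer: -48217913/4360747 ≈ -11.057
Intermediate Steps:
E(x) = x**2
-44985/4055 + E(42)/48393 = -44985/4055 + 42**2/48393 = -44985*1/4055 + 1764*(1/48393) = -8997/811 + 196/5377 = -48217913/4360747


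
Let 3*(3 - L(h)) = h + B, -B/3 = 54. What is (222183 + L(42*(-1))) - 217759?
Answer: 4495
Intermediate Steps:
B = -162 (B = -3*54 = -162)
L(h) = 57 - h/3 (L(h) = 3 - (h - 162)/3 = 3 - (-162 + h)/3 = 3 + (54 - h/3) = 57 - h/3)
(222183 + L(42*(-1))) - 217759 = (222183 + (57 - 14*(-1))) - 217759 = (222183 + (57 - ⅓*(-42))) - 217759 = (222183 + (57 + 14)) - 217759 = (222183 + 71) - 217759 = 222254 - 217759 = 4495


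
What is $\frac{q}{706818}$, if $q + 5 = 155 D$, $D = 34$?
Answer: $\frac{1755}{235606} \approx 0.0074489$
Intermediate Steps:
$q = 5265$ ($q = -5 + 155 \cdot 34 = -5 + 5270 = 5265$)
$\frac{q}{706818} = \frac{5265}{706818} = 5265 \cdot \frac{1}{706818} = \frac{1755}{235606}$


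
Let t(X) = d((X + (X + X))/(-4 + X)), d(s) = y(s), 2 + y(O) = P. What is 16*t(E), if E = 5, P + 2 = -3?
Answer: -112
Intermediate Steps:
P = -5 (P = -2 - 3 = -5)
y(O) = -7 (y(O) = -2 - 5 = -7)
d(s) = -7
t(X) = -7
16*t(E) = 16*(-7) = -112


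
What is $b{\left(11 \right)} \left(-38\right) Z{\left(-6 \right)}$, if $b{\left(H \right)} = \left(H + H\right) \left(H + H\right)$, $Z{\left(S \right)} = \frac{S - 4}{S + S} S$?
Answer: $91960$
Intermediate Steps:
$Z{\left(S \right)} = -2 + \frac{S}{2}$ ($Z{\left(S \right)} = \frac{-4 + S}{2 S} S = -2 + \frac{S}{2}$)
$b{\left(H \right)} = 4 H^{2}$ ($b{\left(H \right)} = 2 H 2 H = 4 H^{2}$)
$b{\left(11 \right)} \left(-38\right) Z{\left(-6 \right)} = 4 \cdot 11^{2} \left(-38\right) \left(-2 + \frac{1}{2} \left(-6\right)\right) = 4 \cdot 121 \left(-38\right) \left(-2 - 3\right) = 484 \left(-38\right) \left(-5\right) = \left(-18392\right) \left(-5\right) = 91960$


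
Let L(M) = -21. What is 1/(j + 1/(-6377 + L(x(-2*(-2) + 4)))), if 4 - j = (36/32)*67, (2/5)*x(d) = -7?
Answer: -25592/1826633 ≈ -0.014010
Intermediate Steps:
x(d) = -35/2 (x(d) = (5/2)*(-7) = -35/2)
j = -571/8 (j = 4 - 36/32*67 = 4 - 36*(1/32)*67 = 4 - 9*67/8 = 4 - 1*603/8 = 4 - 603/8 = -571/8 ≈ -71.375)
1/(j + 1/(-6377 + L(x(-2*(-2) + 4)))) = 1/(-571/8 + 1/(-6377 - 21)) = 1/(-571/8 + 1/(-6398)) = 1/(-571/8 - 1/6398) = 1/(-1826633/25592) = -25592/1826633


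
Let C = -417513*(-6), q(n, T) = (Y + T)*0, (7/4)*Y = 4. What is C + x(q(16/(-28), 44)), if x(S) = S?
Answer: 2505078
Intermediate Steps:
Y = 16/7 (Y = (4/7)*4 = 16/7 ≈ 2.2857)
q(n, T) = 0 (q(n, T) = (16/7 + T)*0 = 0)
C = 2505078
C + x(q(16/(-28), 44)) = 2505078 + 0 = 2505078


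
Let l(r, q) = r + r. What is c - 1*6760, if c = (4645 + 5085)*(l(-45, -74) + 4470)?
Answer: 42610640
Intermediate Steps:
l(r, q) = 2*r
c = 42617400 (c = (4645 + 5085)*(2*(-45) + 4470) = 9730*(-90 + 4470) = 9730*4380 = 42617400)
c - 1*6760 = 42617400 - 1*6760 = 42617400 - 6760 = 42610640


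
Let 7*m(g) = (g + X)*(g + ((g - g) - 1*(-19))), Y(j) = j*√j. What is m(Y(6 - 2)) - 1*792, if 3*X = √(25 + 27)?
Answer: -5328/7 + 18*√13/7 ≈ -751.87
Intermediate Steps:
Y(j) = j^(3/2)
X = 2*√13/3 (X = √(25 + 27)/3 = √52/3 = (2*√13)/3 = 2*√13/3 ≈ 2.4037)
m(g) = (19 + g)*(g + 2*√13/3)/7 (m(g) = ((g + 2*√13/3)*(g + ((g - g) - 1*(-19))))/7 = ((g + 2*√13/3)*(g + (0 + 19)))/7 = ((g + 2*√13/3)*(g + 19))/7 = ((g + 2*√13/3)*(19 + g))/7 = ((19 + g)*(g + 2*√13/3))/7 = (19 + g)*(g + 2*√13/3)/7)
m(Y(6 - 2)) - 1*792 = (((6 - 2)^(3/2))²/7 + 19*(6 - 2)^(3/2)/7 + 38*√13/21 + 2*(6 - 2)^(3/2)*√13/21) - 1*792 = ((4^(3/2))²/7 + 19*4^(3/2)/7 + 38*√13/21 + 2*4^(3/2)*√13/21) - 792 = ((⅐)*8² + (19/7)*8 + 38*√13/21 + (2/21)*8*√13) - 792 = ((⅐)*64 + 152/7 + 38*√13/21 + 16*√13/21) - 792 = (64/7 + 152/7 + 38*√13/21 + 16*√13/21) - 792 = (216/7 + 18*√13/7) - 792 = -5328/7 + 18*√13/7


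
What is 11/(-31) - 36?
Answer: -1127/31 ≈ -36.355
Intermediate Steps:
11/(-31) - 36 = -1/31*11 - 36 = -11/31 - 36 = -1127/31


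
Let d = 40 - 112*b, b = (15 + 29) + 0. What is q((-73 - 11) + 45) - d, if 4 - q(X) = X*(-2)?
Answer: 4814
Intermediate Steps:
b = 44 (b = 44 + 0 = 44)
q(X) = 4 + 2*X (q(X) = 4 - X*(-2) = 4 - (-2)*X = 4 + 2*X)
d = -4888 (d = 40 - 112*44 = 40 - 4928 = -4888)
q((-73 - 11) + 45) - d = (4 + 2*((-73 - 11) + 45)) - 1*(-4888) = (4 + 2*(-84 + 45)) + 4888 = (4 + 2*(-39)) + 4888 = (4 - 78) + 4888 = -74 + 4888 = 4814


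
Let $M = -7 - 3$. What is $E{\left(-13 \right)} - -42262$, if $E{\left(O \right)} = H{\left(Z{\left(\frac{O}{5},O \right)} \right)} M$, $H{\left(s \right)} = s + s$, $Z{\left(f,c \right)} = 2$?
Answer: $42222$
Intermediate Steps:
$H{\left(s \right)} = 2 s$
$M = -10$
$E{\left(O \right)} = -40$ ($E{\left(O \right)} = 2 \cdot 2 \left(-10\right) = 4 \left(-10\right) = -40$)
$E{\left(-13 \right)} - -42262 = -40 - -42262 = -40 + 42262 = 42222$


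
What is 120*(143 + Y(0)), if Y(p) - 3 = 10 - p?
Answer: 18720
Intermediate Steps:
Y(p) = 13 - p (Y(p) = 3 + (10 - p) = 13 - p)
120*(143 + Y(0)) = 120*(143 + (13 - 1*0)) = 120*(143 + (13 + 0)) = 120*(143 + 13) = 120*156 = 18720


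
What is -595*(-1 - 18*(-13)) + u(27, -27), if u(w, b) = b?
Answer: -138662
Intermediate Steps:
-595*(-1 - 18*(-13)) + u(27, -27) = -595*(-1 - 18*(-13)) - 27 = -595*(-1 + 234) - 27 = -595*233 - 27 = -138635 - 27 = -138662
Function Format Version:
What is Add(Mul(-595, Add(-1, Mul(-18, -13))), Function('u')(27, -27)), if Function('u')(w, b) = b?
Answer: -138662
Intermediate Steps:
Add(Mul(-595, Add(-1, Mul(-18, -13))), Function('u')(27, -27)) = Add(Mul(-595, Add(-1, Mul(-18, -13))), -27) = Add(Mul(-595, Add(-1, 234)), -27) = Add(Mul(-595, 233), -27) = Add(-138635, -27) = -138662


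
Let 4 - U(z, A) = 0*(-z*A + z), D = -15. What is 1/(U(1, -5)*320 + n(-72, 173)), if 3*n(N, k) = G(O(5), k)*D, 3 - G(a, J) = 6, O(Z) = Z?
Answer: 1/1295 ≈ 0.00077220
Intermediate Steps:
G(a, J) = -3 (G(a, J) = 3 - 1*6 = 3 - 6 = -3)
n(N, k) = 15 (n(N, k) = (-3*(-15))/3 = (⅓)*45 = 15)
U(z, A) = 4 (U(z, A) = 4 - 0*(-z*A + z) = 4 - 0*(-A*z + z) = 4 - 0*(z - A*z) = 4 - 1*0 = 4 + 0 = 4)
1/(U(1, -5)*320 + n(-72, 173)) = 1/(4*320 + 15) = 1/(1280 + 15) = 1/1295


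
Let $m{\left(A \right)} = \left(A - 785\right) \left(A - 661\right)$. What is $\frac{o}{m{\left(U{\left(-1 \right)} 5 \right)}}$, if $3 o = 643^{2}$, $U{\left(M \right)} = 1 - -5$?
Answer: $\frac{413449}{1429215} \approx 0.28928$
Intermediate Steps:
$U{\left(M \right)} = 6$ ($U{\left(M \right)} = 1 + 5 = 6$)
$m{\left(A \right)} = \left(-785 + A\right) \left(-661 + A\right)$
$o = \frac{413449}{3}$ ($o = \frac{643^{2}}{3} = \frac{1}{3} \cdot 413449 = \frac{413449}{3} \approx 1.3782 \cdot 10^{5}$)
$\frac{o}{m{\left(U{\left(-1 \right)} 5 \right)}} = \frac{413449}{3 \left(518885 + \left(6 \cdot 5\right)^{2} - 1446 \cdot 6 \cdot 5\right)} = \frac{413449}{3 \left(518885 + 30^{2} - 43380\right)} = \frac{413449}{3 \left(518885 + 900 - 43380\right)} = \frac{413449}{3 \cdot 476405} = \frac{413449}{3} \cdot \frac{1}{476405} = \frac{413449}{1429215}$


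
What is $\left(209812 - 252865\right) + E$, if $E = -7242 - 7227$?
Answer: $-57522$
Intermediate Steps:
$E = -14469$ ($E = -7242 - 7227 = -14469$)
$\left(209812 - 252865\right) + E = \left(209812 - 252865\right) - 14469 = -43053 - 14469 = -57522$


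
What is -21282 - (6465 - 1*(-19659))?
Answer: -47406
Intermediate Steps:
-21282 - (6465 - 1*(-19659)) = -21282 - (6465 + 19659) = -21282 - 1*26124 = -21282 - 26124 = -47406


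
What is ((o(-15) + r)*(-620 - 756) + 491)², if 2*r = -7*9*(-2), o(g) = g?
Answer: 4297720249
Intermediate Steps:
r = 63 (r = (-7*9*(-2))/2 = (-63*(-2))/2 = (½)*126 = 63)
((o(-15) + r)*(-620 - 756) + 491)² = ((-15 + 63)*(-620 - 756) + 491)² = (48*(-1376) + 491)² = (-66048 + 491)² = (-65557)² = 4297720249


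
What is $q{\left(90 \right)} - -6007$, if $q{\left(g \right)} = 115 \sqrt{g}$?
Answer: $6007 + 345 \sqrt{10} \approx 7098.0$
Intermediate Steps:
$q{\left(90 \right)} - -6007 = 115 \sqrt{90} - -6007 = 115 \cdot 3 \sqrt{10} + 6007 = 345 \sqrt{10} + 6007 = 6007 + 345 \sqrt{10}$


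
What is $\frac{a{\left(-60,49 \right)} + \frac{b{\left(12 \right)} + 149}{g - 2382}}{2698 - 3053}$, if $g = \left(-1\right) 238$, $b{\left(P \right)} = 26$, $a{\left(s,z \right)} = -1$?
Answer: $\frac{559}{186020} \approx 0.0030051$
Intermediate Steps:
$g = -238$
$\frac{a{\left(-60,49 \right)} + \frac{b{\left(12 \right)} + 149}{g - 2382}}{2698 - 3053} = \frac{-1 + \frac{26 + 149}{-238 - 2382}}{2698 - 3053} = \frac{-1 + \frac{175}{-2620}}{-355} = \left(-1 + 175 \left(- \frac{1}{2620}\right)\right) \left(- \frac{1}{355}\right) = \left(-1 - \frac{35}{524}\right) \left(- \frac{1}{355}\right) = \left(- \frac{559}{524}\right) \left(- \frac{1}{355}\right) = \frac{559}{186020}$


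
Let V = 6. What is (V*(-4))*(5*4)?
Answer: -480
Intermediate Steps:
(V*(-4))*(5*4) = (6*(-4))*(5*4) = -24*20 = -480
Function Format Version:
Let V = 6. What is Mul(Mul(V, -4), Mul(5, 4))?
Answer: -480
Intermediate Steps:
Mul(Mul(V, -4), Mul(5, 4)) = Mul(Mul(6, -4), Mul(5, 4)) = Mul(-24, 20) = -480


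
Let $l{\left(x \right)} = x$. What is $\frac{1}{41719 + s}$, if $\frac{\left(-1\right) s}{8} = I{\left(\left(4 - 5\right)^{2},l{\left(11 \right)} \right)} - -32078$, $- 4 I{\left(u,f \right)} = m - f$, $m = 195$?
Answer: $- \frac{1}{214537} \approx -4.6612 \cdot 10^{-6}$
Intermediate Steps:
$I{\left(u,f \right)} = - \frac{195}{4} + \frac{f}{4}$ ($I{\left(u,f \right)} = - \frac{195 - f}{4} = - \frac{195}{4} + \frac{f}{4}$)
$s = -256256$ ($s = - 8 \left(\left(- \frac{195}{4} + \frac{1}{4} \cdot 11\right) - -32078\right) = - 8 \left(\left(- \frac{195}{4} + \frac{11}{4}\right) + 32078\right) = - 8 \left(-46 + 32078\right) = \left(-8\right) 32032 = -256256$)
$\frac{1}{41719 + s} = \frac{1}{41719 - 256256} = \frac{1}{-214537} = - \frac{1}{214537}$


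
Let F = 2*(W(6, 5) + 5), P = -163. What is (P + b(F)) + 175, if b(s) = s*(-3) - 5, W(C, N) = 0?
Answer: -23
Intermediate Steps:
F = 10 (F = 2*(0 + 5) = 2*5 = 10)
b(s) = -5 - 3*s (b(s) = -3*s - 5 = -5 - 3*s)
(P + b(F)) + 175 = (-163 + (-5 - 3*10)) + 175 = (-163 + (-5 - 30)) + 175 = (-163 - 35) + 175 = -198 + 175 = -23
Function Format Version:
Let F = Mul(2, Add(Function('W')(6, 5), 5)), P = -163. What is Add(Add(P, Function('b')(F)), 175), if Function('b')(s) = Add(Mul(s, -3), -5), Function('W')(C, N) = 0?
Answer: -23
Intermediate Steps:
F = 10 (F = Mul(2, Add(0, 5)) = Mul(2, 5) = 10)
Function('b')(s) = Add(-5, Mul(-3, s)) (Function('b')(s) = Add(Mul(-3, s), -5) = Add(-5, Mul(-3, s)))
Add(Add(P, Function('b')(F)), 175) = Add(Add(-163, Add(-5, Mul(-3, 10))), 175) = Add(Add(-163, Add(-5, -30)), 175) = Add(Add(-163, -35), 175) = Add(-198, 175) = -23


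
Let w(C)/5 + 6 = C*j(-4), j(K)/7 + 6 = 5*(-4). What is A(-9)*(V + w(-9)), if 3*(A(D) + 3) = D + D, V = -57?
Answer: -72927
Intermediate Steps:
j(K) = -182 (j(K) = -42 + 7*(5*(-4)) = -42 + 7*(-20) = -42 - 140 = -182)
A(D) = -3 + 2*D/3 (A(D) = -3 + (D + D)/3 = -3 + (2*D)/3 = -3 + 2*D/3)
w(C) = -30 - 910*C (w(C) = -30 + 5*(C*(-182)) = -30 + 5*(-182*C) = -30 - 910*C)
A(-9)*(V + w(-9)) = (-3 + (⅔)*(-9))*(-57 + (-30 - 910*(-9))) = (-3 - 6)*(-57 + (-30 + 8190)) = -9*(-57 + 8160) = -9*8103 = -72927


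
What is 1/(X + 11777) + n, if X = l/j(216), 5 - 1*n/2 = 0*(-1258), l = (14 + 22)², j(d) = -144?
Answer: 117681/11768 ≈ 10.000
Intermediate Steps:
l = 1296 (l = 36² = 1296)
n = 10 (n = 10 - 0*(-1258) = 10 - 2*0 = 10 + 0 = 10)
X = -9 (X = 1296/(-144) = 1296*(-1/144) = -9)
1/(X + 11777) + n = 1/(-9 + 11777) + 10 = 1/11768 + 10 = 117681/11768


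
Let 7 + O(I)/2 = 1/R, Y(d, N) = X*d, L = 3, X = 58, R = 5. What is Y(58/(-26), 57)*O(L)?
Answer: 114376/65 ≈ 1759.6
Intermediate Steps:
Y(d, N) = 58*d
O(I) = -68/5 (O(I) = -14 + 2/5 = -14 + 2*(⅕) = -14 + ⅖ = -68/5)
Y(58/(-26), 57)*O(L) = (58*(58/(-26)))*(-68/5) = (58*(58*(-1/26)))*(-68/5) = (58*(-29/13))*(-68/5) = -1682/13*(-68/5) = 114376/65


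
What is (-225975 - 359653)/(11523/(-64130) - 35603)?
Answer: 37556323640/2283231913 ≈ 16.449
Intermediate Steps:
(-225975 - 359653)/(11523/(-64130) - 35603) = -585628/(11523*(-1/64130) - 35603) = -585628/(-11523/64130 - 35603) = -585628/(-2283231913/64130) = -585628*(-64130/2283231913) = 37556323640/2283231913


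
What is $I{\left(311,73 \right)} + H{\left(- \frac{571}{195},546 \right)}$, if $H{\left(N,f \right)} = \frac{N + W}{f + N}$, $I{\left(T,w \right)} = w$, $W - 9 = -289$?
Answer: $\frac{7675456}{105899} \approx 72.479$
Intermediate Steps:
$W = -280$ ($W = 9 - 289 = -280$)
$H{\left(N,f \right)} = \frac{-280 + N}{N + f}$ ($H{\left(N,f \right)} = \frac{N - 280}{f + N} = \frac{-280 + N}{N + f}$)
$I{\left(311,73 \right)} + H{\left(- \frac{571}{195},546 \right)} = 73 + \frac{-280 - \frac{571}{195}}{- \frac{571}{195} + 546} = 73 + \frac{1}{\frac{105899}{195}} \left(- \frac{55171}{195}\right) = 73 + \frac{195}{105899} \left(- \frac{55171}{195}\right) = 73 - \frac{55171}{105899} = \frac{7675456}{105899}$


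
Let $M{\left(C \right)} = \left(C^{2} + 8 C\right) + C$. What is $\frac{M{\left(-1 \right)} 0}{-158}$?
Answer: $0$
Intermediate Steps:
$M{\left(C \right)} = C^{2} + 9 C$
$\frac{M{\left(-1 \right)} 0}{-158} = \frac{- (9 - 1) 0}{-158} = - \frac{\left(-1\right) 8 \cdot 0}{158} = - \frac{\left(-8\right) 0}{158} = \left(- \frac{1}{158}\right) 0 = 0$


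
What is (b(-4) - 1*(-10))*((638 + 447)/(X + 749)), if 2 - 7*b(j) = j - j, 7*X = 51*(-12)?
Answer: 78120/4631 ≈ 16.869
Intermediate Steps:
X = -612/7 (X = (51*(-12))/7 = (1/7)*(-612) = -612/7 ≈ -87.429)
b(j) = 2/7 (b(j) = 2/7 - (j - j)/7 = 2/7 - 1/7*0 = 2/7 + 0 = 2/7)
(b(-4) - 1*(-10))*((638 + 447)/(X + 749)) = (2/7 - 1*(-10))*((638 + 447)/(-612/7 + 749)) = (2/7 + 10)*(1085/(4631/7)) = 72*(1085*(7/4631))/7 = (72/7)*(7595/4631) = 78120/4631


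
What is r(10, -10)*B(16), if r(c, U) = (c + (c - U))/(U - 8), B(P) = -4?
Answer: 20/3 ≈ 6.6667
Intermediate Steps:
r(c, U) = (-U + 2*c)/(-8 + U)
r(10, -10)*B(16) = ((-1*(-10) + 2*10)/(-8 - 10))*(-4) = ((10 + 20)/(-18))*(-4) = -1/18*30*(-4) = -5/3*(-4) = 20/3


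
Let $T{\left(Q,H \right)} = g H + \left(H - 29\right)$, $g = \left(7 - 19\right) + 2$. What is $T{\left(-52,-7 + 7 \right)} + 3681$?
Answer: $3652$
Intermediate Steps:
$g = -10$ ($g = -12 + 2 = -10$)
$T{\left(Q,H \right)} = -29 - 9 H$ ($T{\left(Q,H \right)} = - 10 H + \left(H - 29\right) = - 10 H + \left(-29 + H\right) = -29 - 9 H$)
$T{\left(-52,-7 + 7 \right)} + 3681 = \left(-29 - 9 \left(-7 + 7\right)\right) + 3681 = \left(-29 - 0\right) + 3681 = \left(-29 + 0\right) + 3681 = -29 + 3681 = 3652$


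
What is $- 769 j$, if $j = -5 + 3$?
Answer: $1538$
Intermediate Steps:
$j = -2$
$- 769 j = \left(-769\right) \left(-2\right) = 1538$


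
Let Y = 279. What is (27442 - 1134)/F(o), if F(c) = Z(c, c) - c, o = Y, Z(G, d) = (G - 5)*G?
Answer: 26308/76167 ≈ 0.34540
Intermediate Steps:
Z(G, d) = G*(-5 + G) (Z(G, d) = (-5 + G)*G = G*(-5 + G))
o = 279
F(c) = -c + c*(-5 + c) (F(c) = c*(-5 + c) - c = -c + c*(-5 + c))
(27442 - 1134)/F(o) = (27442 - 1134)/((279*(-6 + 279))) = 26308/((279*273)) = 26308/76167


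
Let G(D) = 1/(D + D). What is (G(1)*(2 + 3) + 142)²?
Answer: 83521/4 ≈ 20880.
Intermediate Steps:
G(D) = 1/(2*D)
(G(1)*(2 + 3) + 142)² = (((½)/1)*(2 + 3) + 142)² = (((½)*1)*5 + 142)² = ((½)*5 + 142)² = (5/2 + 142)² = (289/2)² = 83521/4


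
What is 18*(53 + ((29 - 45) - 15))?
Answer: 396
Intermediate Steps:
18*(53 + ((29 - 45) - 15)) = 18*(53 + (-16 - 15)) = 18*(53 - 31) = 18*22 = 396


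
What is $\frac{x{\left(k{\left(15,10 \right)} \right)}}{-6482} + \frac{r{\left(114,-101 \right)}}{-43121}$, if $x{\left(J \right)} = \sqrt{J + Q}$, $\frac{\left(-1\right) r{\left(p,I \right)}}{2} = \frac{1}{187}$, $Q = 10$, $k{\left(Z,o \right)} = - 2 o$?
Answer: $\frac{2}{8063627} - \frac{i \sqrt{10}}{6482} \approx 2.4803 \cdot 10^{-7} - 0.00048786 i$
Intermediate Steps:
$r{\left(p,I \right)} = - \frac{2}{187}$
$x{\left(J \right)} = \sqrt{10 + J}$ ($x{\left(J \right)} = \sqrt{J + 10} = \sqrt{10 + J}$)
$\frac{x{\left(k{\left(15,10 \right)} \right)}}{-6482} + \frac{r{\left(114,-101 \right)}}{-43121} = \frac{\sqrt{10 - 20}}{-6482} - \frac{2}{187 \left(-43121\right)} = \sqrt{10 - 20} \left(- \frac{1}{6482}\right) - - \frac{2}{8063627} = \sqrt{-10} \left(- \frac{1}{6482}\right) + \frac{2}{8063627} = i \sqrt{10} \left(- \frac{1}{6482}\right) + \frac{2}{8063627} = - \frac{i \sqrt{10}}{6482} + \frac{2}{8063627} = \frac{2}{8063627} - \frac{i \sqrt{10}}{6482}$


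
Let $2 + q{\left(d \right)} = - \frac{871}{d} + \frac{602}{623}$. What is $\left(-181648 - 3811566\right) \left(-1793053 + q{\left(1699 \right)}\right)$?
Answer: $\frac{1082678398771126140}{151211} \approx 7.16 \cdot 10^{12}$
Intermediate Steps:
$q{\left(d \right)} = - \frac{92}{89} - \frac{871}{d}$ ($q{\left(d \right)} = -2 + \left(- \frac{871}{d} + \frac{602}{623}\right) = -2 + \left(- \frac{871}{d} + 602 \cdot \frac{1}{623}\right) = -2 + \left(- \frac{871}{d} + \frac{86}{89}\right) = -2 + \left(\frac{86}{89} - \frac{871}{d}\right) = - \frac{92}{89} - \frac{871}{d}$)
$\left(-181648 - 3811566\right) \left(-1793053 + q{\left(1699 \right)}\right) = \left(-181648 - 3811566\right) \left(-1793053 - \left(\frac{92}{89} + \frac{871}{1699}\right)\right) = - 3993214 \left(-1793053 - \frac{233827}{151211}\right) = \left(-3993214\right) \left(- \frac{271129571010}{151211}\right) = \frac{1082678398771126140}{151211}$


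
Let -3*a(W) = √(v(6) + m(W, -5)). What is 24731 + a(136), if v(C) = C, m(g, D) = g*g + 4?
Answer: 24731 - √18506/3 ≈ 24686.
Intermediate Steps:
m(g, D) = 4 + g² (m(g, D) = g² + 4 = 4 + g²)
a(W) = -√(10 + W²)/3 (a(W) = -√(6 + (4 + W²))/3 = -√(10 + W²)/3)
24731 + a(136) = 24731 - √(10 + 136²)/3 = 24731 - √(10 + 18496)/3 = 24731 - √18506/3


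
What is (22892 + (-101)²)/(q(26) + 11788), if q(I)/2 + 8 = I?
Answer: 33093/11824 ≈ 2.7988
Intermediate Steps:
q(I) = -16 + 2*I
(22892 + (-101)²)/(q(26) + 11788) = (22892 + (-101)²)/((-16 + 2*26) + 11788) = (22892 + 10201)/((-16 + 52) + 11788) = 33093/(36 + 11788) = 33093/11824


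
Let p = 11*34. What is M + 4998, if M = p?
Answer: 5372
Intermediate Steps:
p = 374
M = 374
M + 4998 = 374 + 4998 = 5372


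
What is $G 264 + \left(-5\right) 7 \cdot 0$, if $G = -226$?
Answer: $-59664$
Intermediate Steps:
$G 264 + \left(-5\right) 7 \cdot 0 = \left(-226\right) 264 + \left(-5\right) 7 \cdot 0 = -59664 - 0 = -59664 + 0 = -59664$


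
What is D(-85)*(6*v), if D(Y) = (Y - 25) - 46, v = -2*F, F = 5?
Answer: 9360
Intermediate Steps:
v = -10 (v = -2*5 = -10)
D(Y) = -71 + Y (D(Y) = (-25 + Y) - 46 = -71 + Y)
D(-85)*(6*v) = (-71 - 85)*(6*(-10)) = -156*(-60) = 9360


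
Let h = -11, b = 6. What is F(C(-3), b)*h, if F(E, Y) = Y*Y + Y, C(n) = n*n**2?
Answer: -462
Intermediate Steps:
C(n) = n**3
F(E, Y) = Y + Y**2 (F(E, Y) = Y**2 + Y = Y + Y**2)
F(C(-3), b)*h = (6*(1 + 6))*(-11) = (6*7)*(-11) = 42*(-11) = -462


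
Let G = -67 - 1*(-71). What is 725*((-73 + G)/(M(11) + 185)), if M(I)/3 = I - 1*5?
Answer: -1725/7 ≈ -246.43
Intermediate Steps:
M(I) = -15 + 3*I (M(I) = 3*(I - 1*5) = 3*(I - 5) = 3*(-5 + I) = -15 + 3*I)
G = 4 (G = -67 + 71 = 4)
725*((-73 + G)/(M(11) + 185)) = 725*((-73 + 4)/((-15 + 3*11) + 185)) = 725*(-69/((-15 + 33) + 185)) = 725*(-69/(18 + 185)) = 725*(-69/203) = -1725/7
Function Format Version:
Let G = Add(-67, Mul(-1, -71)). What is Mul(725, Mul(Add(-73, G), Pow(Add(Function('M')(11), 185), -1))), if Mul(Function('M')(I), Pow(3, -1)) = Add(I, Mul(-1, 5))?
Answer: Rational(-1725, 7) ≈ -246.43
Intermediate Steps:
Function('M')(I) = Add(-15, Mul(3, I)) (Function('M')(I) = Mul(3, Add(I, Mul(-1, 5))) = Mul(3, Add(I, -5)) = Mul(3, Add(-5, I)) = Add(-15, Mul(3, I)))
G = 4 (G = Add(-67, 71) = 4)
Mul(725, Mul(Add(-73, G), Pow(Add(Function('M')(11), 185), -1))) = Mul(725, Mul(Add(-73, 4), Pow(Add(Add(-15, Mul(3, 11)), 185), -1))) = Mul(725, Mul(-69, Pow(Add(Add(-15, 33), 185), -1))) = Mul(725, Mul(-69, Pow(Add(18, 185), -1))) = Mul(725, Mul(-69, Pow(203, -1))) = Mul(725, Mul(-69, Rational(1, 203))) = Mul(725, Rational(-69, 203)) = Rational(-1725, 7)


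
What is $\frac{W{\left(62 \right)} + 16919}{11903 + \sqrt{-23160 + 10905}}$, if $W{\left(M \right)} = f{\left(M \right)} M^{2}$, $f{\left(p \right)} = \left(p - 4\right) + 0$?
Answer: $\frac{2855184513}{141693664} - \frac{239871 i \sqrt{12255}}{141693664} \approx 20.15 - 0.18741 i$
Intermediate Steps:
$f{\left(p \right)} = -4 + p$ ($f{\left(p \right)} = \left(-4 + p\right) + 0 = -4 + p$)
$W{\left(M \right)} = M^{2} \left(-4 + M\right)$ ($W{\left(M \right)} = \left(-4 + M\right) M^{2} = M^{2} \left(-4 + M\right)$)
$\frac{W{\left(62 \right)} + 16919}{11903 + \sqrt{-23160 + 10905}} = \frac{62^{2} \left(-4 + 62\right) + 16919}{11903 + \sqrt{-23160 + 10905}} = \frac{3844 \cdot 58 + 16919}{11903 + \sqrt{-12255}} = \frac{222952 + 16919}{11903 + i \sqrt{12255}} = \frac{239871}{11903 + i \sqrt{12255}}$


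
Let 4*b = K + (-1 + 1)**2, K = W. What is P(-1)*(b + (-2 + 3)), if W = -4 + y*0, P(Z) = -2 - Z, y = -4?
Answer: 0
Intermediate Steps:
W = -4 (W = -4 - 4*0 = -4 + 0 = -4)
K = -4
b = -1 (b = (-4 + (-1 + 1)**2)/4 = (-4 + 0**2)/4 = (-4 + 0)/4 = (1/4)*(-4) = -1)
P(-1)*(b + (-2 + 3)) = (-2 - 1*(-1))*(-1 + (-2 + 3)) = (-2 + 1)*(-1 + 1) = -1*0 = 0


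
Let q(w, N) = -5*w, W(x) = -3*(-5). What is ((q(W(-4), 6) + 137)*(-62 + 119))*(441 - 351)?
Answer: 318060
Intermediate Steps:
W(x) = 15
((q(W(-4), 6) + 137)*(-62 + 119))*(441 - 351) = ((-5*15 + 137)*(-62 + 119))*(441 - 351) = ((-75 + 137)*57)*90 = (62*57)*90 = 3534*90 = 318060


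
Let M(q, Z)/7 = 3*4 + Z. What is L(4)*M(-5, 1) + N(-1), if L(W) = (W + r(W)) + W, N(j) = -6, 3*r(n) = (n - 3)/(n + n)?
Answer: 17419/24 ≈ 725.79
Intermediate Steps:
r(n) = (-3 + n)/(6*n) (r(n) = ((n - 3)/(n + n))/3 = ((-3 + n)/((2*n)))/3 = ((-3 + n)*(1/(2*n)))/3 = ((-3 + n)/(2*n))/3 = (-3 + n)/(6*n))
L(W) = 2*W + (-3 + W)/(6*W) (L(W) = (W + (-3 + W)/(6*W)) + W = 2*W + (-3 + W)/(6*W))
M(q, Z) = 84 + 7*Z (M(q, Z) = 7*(3*4 + Z) = 7*(12 + Z) = 84 + 7*Z)
L(4)*M(-5, 1) + N(-1) = ((⅙)*(-3 + 4 + 12*4²)/4)*(84 + 7*1) - 6 = ((⅙)*(¼)*(-3 + 4 + 12*16))*(84 + 7) - 6 = ((⅙)*(¼)*(-3 + 4 + 192))*91 - 6 = ((⅙)*(¼)*193)*91 - 6 = (193/24)*91 - 6 = 17563/24 - 6 = 17419/24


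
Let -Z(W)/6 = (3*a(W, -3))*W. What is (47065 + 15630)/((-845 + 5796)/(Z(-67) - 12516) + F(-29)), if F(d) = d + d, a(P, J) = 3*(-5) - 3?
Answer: -2145673680/1989943 ≈ -1078.3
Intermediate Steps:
a(P, J) = -18 (a(P, J) = -15 - 3 = -18)
Z(W) = 324*W (Z(W) = -6*3*(-18)*W = -(-324)*W = 324*W)
F(d) = 2*d
(47065 + 15630)/((-845 + 5796)/(Z(-67) - 12516) + F(-29)) = (47065 + 15630)/((-845 + 5796)/(324*(-67) - 12516) + 2*(-29)) = 62695/(4951/(-21708 - 12516) - 58) = 62695/(4951/(-34224) - 58) = 62695/(4951*(-1/34224) - 58) = 62695/(-4951/34224 - 58) = 62695/(-1989943/34224) = 62695*(-34224/1989943) = -2145673680/1989943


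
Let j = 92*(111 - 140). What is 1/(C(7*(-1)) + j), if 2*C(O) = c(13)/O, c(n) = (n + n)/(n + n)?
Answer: -14/37353 ≈ -0.00037480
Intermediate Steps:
c(n) = 1 (c(n) = (2*n)/((2*n)) = (2*n)*(1/(2*n)) = 1)
C(O) = 1/(2*O) (C(O) = (1/O)/2 = 1/(2*O))
j = -2668 (j = 92*(-29) = -2668)
1/(C(7*(-1)) + j) = 1/(1/(2*((7*(-1)))) - 2668) = 1/((½)/(-7) - 2668) = 1/((½)*(-⅐) - 2668) = 1/(-1/14 - 2668) = 1/(-37353/14) = -14/37353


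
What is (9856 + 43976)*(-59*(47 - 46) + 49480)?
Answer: 2660431272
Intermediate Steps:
(9856 + 43976)*(-59*(47 - 46) + 49480) = 53832*(-59*1 + 49480) = 53832*(-59 + 49480) = 53832*49421 = 2660431272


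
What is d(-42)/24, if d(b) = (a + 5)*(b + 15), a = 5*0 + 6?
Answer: -99/8 ≈ -12.375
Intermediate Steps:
a = 6 (a = 0 + 6 = 6)
d(b) = 165 + 11*b (d(b) = (6 + 5)*(b + 15) = 11*(15 + b) = 165 + 11*b)
d(-42)/24 = (165 + 11*(-42))/24 = (165 - 462)/24 = (1/24)*(-297) = -99/8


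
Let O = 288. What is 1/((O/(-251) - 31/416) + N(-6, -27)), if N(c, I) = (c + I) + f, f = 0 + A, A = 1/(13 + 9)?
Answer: -1148576/39254279 ≈ -0.029260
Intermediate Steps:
A = 1/22 ≈ 0.045455
f = 1/22 (f = 0 + 1/22 = 1/22 ≈ 0.045455)
N(c, I) = 1/22 + I + c (N(c, I) = (c + I) + 1/22 = (I + c) + 1/22 = 1/22 + I + c)
1/((O/(-251) - 31/416) + N(-6, -27)) = 1/((288/(-251) - 31/416) + (1/22 - 27 - 6)) = 1/((288*(-1/251) - 31*1/416) - 725/22) = 1/((-288/251 - 31/416) - 725/22) = 1/(-127589/104416 - 725/22) = 1/(-39254279/1148576) = -1148576/39254279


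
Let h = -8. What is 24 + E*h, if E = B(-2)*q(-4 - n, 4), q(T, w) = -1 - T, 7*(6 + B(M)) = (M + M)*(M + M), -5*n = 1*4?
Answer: 3128/35 ≈ 89.371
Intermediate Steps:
n = -⅘ (n = -4/5 = -⅕*4 = -⅘ ≈ -0.80000)
B(M) = -6 + 4*M²/7 (B(M) = -6 + ((M + M)*(M + M))/7 = -6 + ((2*M)*(2*M))/7 = -6 + (4*M²)/7 = -6 + 4*M²/7)
E = -286/35 (E = (-6 + (4/7)*(-2)²)*(-1 - (-4 - 1*(-⅘))) = (-6 + (4/7)*4)*(-1 - (-4 + ⅘)) = (-6 + 16/7)*(-1 - 1*(-16/5)) = -26*(-1 + 16/5)/7 = -26/7*11/5 = -286/35 ≈ -8.1714)
24 + E*h = 24 - 286/35*(-8) = 24 + 2288/35 = 3128/35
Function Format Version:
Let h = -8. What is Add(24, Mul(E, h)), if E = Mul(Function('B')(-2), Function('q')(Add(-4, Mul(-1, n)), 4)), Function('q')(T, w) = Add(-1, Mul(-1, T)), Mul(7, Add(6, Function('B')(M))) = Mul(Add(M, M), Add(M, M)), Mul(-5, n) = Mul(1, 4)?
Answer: Rational(3128, 35) ≈ 89.371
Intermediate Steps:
n = Rational(-4, 5) (n = Mul(Rational(-1, 5), Mul(1, 4)) = Mul(Rational(-1, 5), 4) = Rational(-4, 5) ≈ -0.80000)
Function('B')(M) = Add(-6, Mul(Rational(4, 7), Pow(M, 2))) (Function('B')(M) = Add(-6, Mul(Rational(1, 7), Mul(Add(M, M), Add(M, M)))) = Add(-6, Mul(Rational(1, 7), Mul(Mul(2, M), Mul(2, M)))) = Add(-6, Mul(Rational(1, 7), Mul(4, Pow(M, 2)))) = Add(-6, Mul(Rational(4, 7), Pow(M, 2))))
E = Rational(-286, 35) (E = Mul(Add(-6, Mul(Rational(4, 7), Pow(-2, 2))), Add(-1, Mul(-1, Add(-4, Mul(-1, Rational(-4, 5)))))) = Mul(Add(-6, Mul(Rational(4, 7), 4)), Add(-1, Mul(-1, Add(-4, Rational(4, 5))))) = Mul(Add(-6, Rational(16, 7)), Add(-1, Mul(-1, Rational(-16, 5)))) = Mul(Rational(-26, 7), Add(-1, Rational(16, 5))) = Mul(Rational(-26, 7), Rational(11, 5)) = Rational(-286, 35) ≈ -8.1714)
Add(24, Mul(E, h)) = Add(24, Mul(Rational(-286, 35), -8)) = Add(24, Rational(2288, 35)) = Rational(3128, 35)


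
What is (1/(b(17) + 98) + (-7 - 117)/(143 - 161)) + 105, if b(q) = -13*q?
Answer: 41284/369 ≈ 111.88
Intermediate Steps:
(1/(b(17) + 98) + (-7 - 117)/(143 - 161)) + 105 = (1/(-13*17 + 98) + (-7 - 117)/(143 - 161)) + 105 = (1/(-221 + 98) - 124/(-18)) + 105 = (1/(-123) - 124*(-1/18)) + 105 = (-1/123 + 62/9) + 105 = 2539/369 + 105 = 41284/369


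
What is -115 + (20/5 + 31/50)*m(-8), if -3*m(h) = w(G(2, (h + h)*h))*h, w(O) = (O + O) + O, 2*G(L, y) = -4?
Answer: -4723/25 ≈ -188.92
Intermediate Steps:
G(L, y) = -2 (G(L, y) = (1/2)*(-4) = -2)
w(O) = 3*O (w(O) = 2*O + O = 3*O)
m(h) = 2*h (m(h) = -3*(-2)*h/3 = -(-2)*h = 2*h)
-115 + (20/5 + 31/50)*m(-8) = -115 + (20/5 + 31/50)*(2*(-8)) = -115 + (20*(1/5) + 31*(1/50))*(-16) = -115 + (4 + 31/50)*(-16) = -115 + (231/50)*(-16) = -115 - 1848/25 = -4723/25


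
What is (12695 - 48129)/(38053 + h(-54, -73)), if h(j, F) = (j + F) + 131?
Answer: -35434/38057 ≈ -0.93108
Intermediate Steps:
h(j, F) = 131 + F + j (h(j, F) = (F + j) + 131 = 131 + F + j)
(12695 - 48129)/(38053 + h(-54, -73)) = (12695 - 48129)/(38053 + (131 - 73 - 54)) = -35434/(38053 + 4) = -35434/38057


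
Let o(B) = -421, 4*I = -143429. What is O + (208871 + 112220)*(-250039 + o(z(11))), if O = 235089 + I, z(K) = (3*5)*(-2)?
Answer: -321681010513/4 ≈ -8.0420e+10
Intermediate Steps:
I = -143429/4 (I = (1/4)*(-143429) = -143429/4 ≈ -35857.)
z(K) = -30 (z(K) = 15*(-2) = -30)
O = 796927/4 (O = 235089 - 143429/4 = 796927/4 ≈ 1.9923e+5)
O + (208871 + 112220)*(-250039 + o(z(11))) = 796927/4 + (208871 + 112220)*(-250039 - 421) = 796927/4 + 321091*(-250460) = 796927/4 - 80420451860 = -321681010513/4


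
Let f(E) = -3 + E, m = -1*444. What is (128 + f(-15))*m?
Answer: -48840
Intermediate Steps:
m = -444
(128 + f(-15))*m = (128 + (-3 - 15))*(-444) = (128 - 18)*(-444) = 110*(-444) = -48840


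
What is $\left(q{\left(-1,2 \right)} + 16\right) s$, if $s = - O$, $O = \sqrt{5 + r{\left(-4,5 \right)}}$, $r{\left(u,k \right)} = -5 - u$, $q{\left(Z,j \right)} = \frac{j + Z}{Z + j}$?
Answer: $-34$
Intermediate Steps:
$q{\left(Z,j \right)} = 1$ ($q{\left(Z,j \right)} = \frac{Z + j}{Z + j} = 1$)
$O = 2$ ($O = \sqrt{5 - 1} = \sqrt{4} = 2$)
$s = -2$ ($s = \left(-1\right) 2 = -2$)
$\left(q{\left(-1,2 \right)} + 16\right) s = \left(1 + 16\right) \left(-2\right) = 17 \left(-2\right) = -34$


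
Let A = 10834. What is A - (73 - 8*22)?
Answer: 10937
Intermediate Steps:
A - (73 - 8*22) = 10834 - (73 - 8*22) = 10834 - (73 - 176) = 10834 - 1*(-103) = 10834 + 103 = 10937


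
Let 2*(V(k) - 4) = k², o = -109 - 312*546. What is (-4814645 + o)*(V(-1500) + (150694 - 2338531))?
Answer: 5298335165298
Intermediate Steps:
o = -170461 (o = -109 - 170352 = -170461)
V(k) = 4 + k²/2
(-4814645 + o)*(V(-1500) + (150694 - 2338531)) = (-4814645 - 170461)*((4 + (½)*(-1500)²) + (150694 - 2338531)) = -4985106*((4 + (½)*2250000) - 2187837) = -4985106*((4 + 1125000) - 2187837) = -4985106*(1125004 - 2187837) = -4985106*(-1062833) = 5298335165298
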